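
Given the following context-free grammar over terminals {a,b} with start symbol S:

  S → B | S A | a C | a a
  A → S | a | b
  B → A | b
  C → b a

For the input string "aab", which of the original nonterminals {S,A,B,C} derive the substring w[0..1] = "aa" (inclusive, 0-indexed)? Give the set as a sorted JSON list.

Convert to CNF:
  S -> S A | T0 C | T0 T0 | a | b
  A -> S A | T0 C | T0 T0 | a | b
  B -> S A | T0 C | T0 T0 | a | b
  C -> T1 T0
  T0 -> a
  T1 -> b

CYK fill, restricted to cells inside w[0..1]:
  [0..0]={A,B,S,T0}  "a"  orig:{A,B,S}
  [1..1]={A,B,S,T0}  "a"  orig:{A,B,S}
  [0..1]={A,B,S}  "aa"

Original NTs in T[0,1] deriving "aa": ["A", "B", "S"]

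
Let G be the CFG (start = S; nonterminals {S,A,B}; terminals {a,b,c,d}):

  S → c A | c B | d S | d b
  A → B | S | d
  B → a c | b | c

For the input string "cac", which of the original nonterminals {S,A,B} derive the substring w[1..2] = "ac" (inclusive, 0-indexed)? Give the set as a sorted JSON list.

CNF form of G:
  S -> T1 A | T1 B | T2 S | T2 T3
  A -> T0 T1 | T1 A | T1 B | T2 S | T2 T3 | b | c | d
  B -> T0 T1 | b | c
  T0 -> a
  T1 -> c
  T2 -> d
  T3 -> b

Fill CYK table bottom-up, restricted to cells inside w[1..2]:
  cell(1,1) a: {T0}  orig:{}
  cell(2,2) c: {A,B,T1}  orig:{A,B}
  cell(1,2) ac: {A,B}

Original NTs in T[1,2] deriving "ac": ["A", "B"]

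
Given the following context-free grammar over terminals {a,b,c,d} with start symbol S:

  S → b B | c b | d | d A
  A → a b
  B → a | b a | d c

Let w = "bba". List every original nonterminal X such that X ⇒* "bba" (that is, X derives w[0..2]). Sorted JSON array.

CNF form of G:
  S -> T1 B | T2 A | T3 T1 | d
  A -> T0 T1
  B -> T1 T0 | T2 T3 | a
  T0 -> a
  T1 -> b
  T2 -> d
  T3 -> c

CYK table (by increasing span), restricted to cells inside w[0..2]:
  [0..0]={T1}  "b"  orig:{}
  [1..1]={T1}  "b"  orig:{}
  [2..2]={B,T0}  "a"  orig:{B}
  [0..1]=∅  "bb"
  [1..2]={B,S}  "ba"
  [0..2]={S}  "bba"

Original NTs in T[0,2] deriving "bba": ["S"]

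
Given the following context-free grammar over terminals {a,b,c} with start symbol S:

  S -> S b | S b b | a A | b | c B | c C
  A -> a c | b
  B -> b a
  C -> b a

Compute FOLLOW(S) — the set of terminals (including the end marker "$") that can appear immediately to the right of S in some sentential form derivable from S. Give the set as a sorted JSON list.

FIRST iteration:
pass 1:
  A via A→a c: +{a}
  A via A→b: +{b}
  B via B→b a: +{b}
  C via C→b a: +{b}
  S via S→a A: +{a}
  S via S→b: +{b}
  S via S→c B: +{c}
  FIRST(S)={a,b,c}  FIRST(A)={a,b}  FIRST(B)={b}  FIRST(C)={b}
pass 2: done
  FIRST(S)={a,b,c}  FIRST(A)={a,b}  FIRST(B)={b}  FIRST(C)={b}

FOLLOW sets:
FOLLOW(S) := {$}
[1]
  S→S b: FOLLOW(S) ⊇ FIRST(b) = {b}; new: +{b}
  S→a A: FOLLOW(A) ⊇ FOLLOW(S) ⊇ {$,b}; new: +{$,b}
  S→c B: FOLLOW(B) ⊇ FOLLOW(S) ⊇ {$,b}; new: +{$,b}
  S→c C: FOLLOW(C) ⊇ FOLLOW(S) ⊇ {$,b}; new: +{$,b}
  FOLLOW(S)={$,b}  FOLLOW(A)={$,b}  FOLLOW(B)={$,b}  FOLLOW(C)={$,b}
[2] done
  FOLLOW(S)={$,b}  FOLLOW(A)={$,b}  FOLLOW(B)={$,b}  FOLLOW(C)={$,b}

FOLLOW(S) = ["$", "b"]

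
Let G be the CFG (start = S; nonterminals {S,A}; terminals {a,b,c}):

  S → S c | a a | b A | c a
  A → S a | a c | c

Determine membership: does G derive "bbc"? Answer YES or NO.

CNF form of G:
  S -> S T1 | T0 T0 | T1 T0 | T2 A
  A -> S T0 | T0 T1 | c
  T0 -> a
  T1 -> c
  T2 -> b

Fill CYK table bottom-up:
  cell(0,0) b: {T2}  orig:{}
  cell(1,1) b: {T2}  orig:{}
  cell(2,2) c: {A,T1}  orig:{A}
  cell(0,1) bb: ∅
  cell(1,2) bc: {S}
  cell(0,2) bbc: ∅

S ∉ T[0,2] ⇒ NO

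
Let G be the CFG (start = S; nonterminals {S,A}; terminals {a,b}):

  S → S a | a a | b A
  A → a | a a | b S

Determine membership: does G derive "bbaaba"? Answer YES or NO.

Convert to CNF:
  S -> S T0 | T0 T0 | T1 A
  A -> T0 T0 | T1 S | a
  T0 -> a
  T1 -> b

CYK fill:
  cell(0,0) b: {T1}  orig:{}
  cell(1,1) b: {T1}  orig:{}
  cell(2,2) a: {A,T0}  orig:{A}
  cell(3,3) a: {A,T0}  orig:{A}
  cell(4,4) b: {T1}  orig:{}
  cell(5,5) a: {A,T0}  orig:{A}
  cell(0,1) bb: ∅
  cell(1,2) ba: {S}
  cell(2,3) aa: {A,S}
  cell(3,4) ab: ∅
  cell(4,5) ba: {S}
  cell(0,2) bba: {A}
  cell(1,3) baa: {A,S}
  cell(2,4) aab: ∅
  cell(3,5) aba: ∅
  cell(0,3) bbaa: {A,S}
  cell(1,4) baab: ∅
  cell(2,5) aaba: ∅
  cell(0,4) bbaab: ∅
  cell(1,5) baaba: ∅
  cell(0,5) bbaaba: ∅

S ∉ T[0,5] ⇒ NO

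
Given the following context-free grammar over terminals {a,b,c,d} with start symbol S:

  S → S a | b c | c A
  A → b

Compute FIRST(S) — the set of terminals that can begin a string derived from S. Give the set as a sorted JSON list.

Compute FIRST by fixpoint:
pass 1:
  A via A→b: +{b}
  S via S→b c: +{b}
  S via S→c A: +{c}
  FIRST[S]={b,c}  FIRST[A]={b}
pass 2: — fixpoint
  FIRST[S]={b,c}  FIRST[A]={b}

FIRST(S) = ["b", "c"]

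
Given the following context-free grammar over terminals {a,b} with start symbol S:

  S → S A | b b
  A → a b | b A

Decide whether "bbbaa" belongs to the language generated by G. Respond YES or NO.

Convert to CNF:
  S -> S A | T1 T1
  A -> T0 T1 | T1 A
  T0 -> a
  T1 -> b

CYK fill:
  cell(0,0) b: {T1}  orig:{}
  cell(1,1) b: {T1}  orig:{}
  cell(2,2) b: {T1}  orig:{}
  cell(3,3) a: {T0}  orig:{}
  cell(4,4) a: {T0}  orig:{}
  cell(0,1) bb: {S}
  cell(1,2) bb: {S}
  cell(2,3) ba: ∅
  cell(3,4) aa: ∅
  cell(0,2) bbb: ∅
  cell(1,3) bba: ∅
  cell(2,4) baa: ∅
  cell(0,3) bbba: ∅
  cell(1,4) bbaa: ∅
  cell(0,4) bbbaa: ∅

S ∉ T[0,4] ⇒ NO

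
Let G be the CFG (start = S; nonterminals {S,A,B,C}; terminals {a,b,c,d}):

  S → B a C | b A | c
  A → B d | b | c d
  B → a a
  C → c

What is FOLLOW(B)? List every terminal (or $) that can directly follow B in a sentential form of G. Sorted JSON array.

FIRST iteration:
pass 1:
  A via A→b: +{b}
  A via A→c d: +{c}
  B via B→a a: +{a}
  C via C→c: +{c}
  S via S→B a C: +{a}
  S via S→b A: +{b}
  S via S→c: +{c}
  FIRST[S]={a,b,c}  FIRST[A]={b,c}  FIRST[B]={a}  FIRST[C]={c}
pass 2:
  A via A→B d: +{a}
  FIRST[S]={a,b,c}  FIRST[A]={a,b,c}  FIRST[B]={a}  FIRST[C]={c}
pass 3: done
  FIRST[S]={a,b,c}  FIRST[A]={a,b,c}  FIRST[B]={a}  FIRST[C]={c}

Compute FOLLOW by fixpoint:
FOLLOW(S) := {$}
[1]
  A→B d: FOLLOW(B) ⊇ FIRST(d) = {d}; new: +{d}
  S→B a C: FOLLOW(B) ⊇ FIRST(a) = {a}; new: +{a}
  S→B a C: FOLLOW(C) ⊇ FOLLOW(S) ⊇ {$}; new: +{$}
  S→b A: FOLLOW(A) ⊇ FOLLOW(S) ⊇ {$}; new: +{$}
  S: {$}  A: {$}  B: {a,d}  C: {$}
[2] — fixpoint
  S: {$}  A: {$}  B: {a,d}  C: {$}

FOLLOW(B) = ["a", "d"]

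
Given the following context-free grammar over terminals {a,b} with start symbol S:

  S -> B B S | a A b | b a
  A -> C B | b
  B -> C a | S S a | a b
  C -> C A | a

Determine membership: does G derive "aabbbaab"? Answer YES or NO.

Convert to CNF:
  S -> B X3 | T0 X4 | T1 T0
  A -> C B | b
  B -> C T0 | S X2 | T0 T1
  C -> C A | a
  T0 -> a
  T1 -> b
  X2 -> S T0
  X3 -> B S
  X4 -> A T1

CYK table (by increasing span):
  T[0,0] 'a' = {C,T0}  orig:{C}
  T[1,1] 'a' = {C,T0}  orig:{C}
  T[2,2] 'b' = {A,T1}  orig:{A}
  T[3,3] 'b' = {A,T1}  orig:{A}
  T[4,4] 'b' = {A,T1}  orig:{A}
  T[5,5] 'a' = {C,T0}  orig:{C}
  T[6,6] 'a' = {C,T0}  orig:{C}
  T[7,7] 'b' = {A,T1}  orig:{A}
  T[0,1] 'aa' = {B}
  T[1,2] 'ab' = {B,C}
  T[2,3] 'bb' = {X4}  orig:{}
  T[3,4] 'bb' = {X4}  orig:{}
  T[4,5] 'ba' = {S}
  T[5,6] 'aa' = {B}
  T[6,7] 'ab' = {B,C}
  T[0,2] 'aab' = {A}
  T[1,3] 'abb' = {C,S}
  T[2,4] 'bbb' = ∅
  T[3,5] 'bba' = ∅
  T[4,6] 'baa' = {X2}  orig:{}
  T[5,7] 'aab' = {A}
  T[0,3] 'aabb' = {X4}  orig:{}
  T[1,4] 'abbb' = {C}
  T[2,5] 'bbba' = ∅
  T[3,6] 'bbaa' = ∅
  T[4,7] 'baab' = ∅
  T[0,4] 'aabbb' = ∅
  T[1,5] 'abbba' = {B}
  T[2,6] 'bbbaa' = ∅
  T[3,7] 'bbaab' = ∅
  T[0,5] 'aabbba' = {A}
  T[1,6] 'abbbaa' = {A,B}
  T[2,7] 'bbbaab' = ∅
  T[0,6] 'aabbbaa' = {A,C}
  T[1,7] 'abbbaab' = {C,X4}  orig:{C}
  T[0,7] 'aabbbaab' = {C,S,X4}  orig:{C,S}

S ∈ T[0,7] ⇒ YES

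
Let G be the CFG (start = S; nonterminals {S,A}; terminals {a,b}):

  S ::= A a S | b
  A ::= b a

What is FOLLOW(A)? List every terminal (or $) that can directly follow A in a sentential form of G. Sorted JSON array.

Compute FIRST by fixpoint:
pass 1:
  A via A→b a: +{b}
  S via S→A a S: +{b}
  S: {b}  A: {b}
pass 2: (no change)
  S: {b}  A: {b}

FOLLOW sets:
seed FOLLOW(S) with $
pass 1:
  S→A a S: FOLLOW(A) ⊇ FIRST(a) = {a}; new: +{a}
  FOLLOW(S)={$}  FOLLOW(A)={a}
pass 2: done
  FOLLOW(S)={$}  FOLLOW(A)={a}

FOLLOW(A) = ["a"]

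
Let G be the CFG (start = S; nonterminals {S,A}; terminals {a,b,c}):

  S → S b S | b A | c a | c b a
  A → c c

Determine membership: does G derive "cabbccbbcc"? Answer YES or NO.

Convert to CNF:
  S -> S X3 | T0 T2 | T0 X4 | T1 A
  A -> T0 T0
  T0 -> c
  T1 -> b
  T2 -> a
  X3 -> T1 S
  X4 -> T1 T2

CYK fill:
  [0..0]={T0}  "c"  orig:{}
  [1..1]={T2}  "a"  orig:{}
  [2..2]={T1}  "b"  orig:{}
  [3..3]={T1}  "b"  orig:{}
  [4..4]={T0}  "c"  orig:{}
  [5..5]={T0}  "c"  orig:{}
  [6..6]={T1}  "b"  orig:{}
  [7..7]={T1}  "b"  orig:{}
  [8..8]={T0}  "c"  orig:{}
  [9..9]={T0}  "c"  orig:{}
  [0..1]={S}  "ca"
  [1..2]=∅  "ab"
  [2..3]=∅  "bb"
  [3..4]=∅  "bc"
  [4..5]={A}  "cc"
  [5..6]=∅  "cb"
  [6..7]=∅  "bb"
  [7..8]=∅  "bc"
  [8..9]={A}  "cc"
  [0..2]=∅  "cab"
  [1..3]=∅  "abb"
  [2..4]=∅  "bbc"
  [3..5]={S}  "bcc"
  [4..6]=∅  "ccb"
  [5..7]=∅  "cbb"
  [6..8]=∅  "bbc"
  [7..9]={S}  "bcc"
  [0..3]=∅  "cabb"
  [1..4]=∅  "abbc"
  [2..5]={X3}  "bbcc"  orig:{}
  [3..6]=∅  "bccb"
  [4..7]=∅  "ccbb"
  [5..8]=∅  "cbbc"
  [6..9]={X3}  "bbcc"  orig:{}
  [0..4]=∅  "cabbc"
  [1..5]=∅  "abbcc"
  [2..6]=∅  "bbccb"
  [3..7]=∅  "bccbb"
  [4..8]=∅  "ccbbc"
  [5..9]=∅  "cbbcc"
  [0..5]={S}  "cabbcc"
  [1..6]=∅  "abbccb"
  [2..7]=∅  "bbccbb"
  [3..8]=∅  "bccbbc"
  [4..9]=∅  "ccbbcc"
  [0..6]=∅  "cabbccb"
  [1..7]=∅  "abbccbb"
  [2..8]=∅  "bbccbbc"
  [3..9]={S}  "bccbbcc"
  [0..7]=∅  "cabbccbb"
  [1..8]=∅  "abbccbbc"
  [2..9]={X3}  "bbccbbcc"  orig:{}
  [0..8]=∅  "cabbccbbc"
  [1..9]=∅  "abbccbbcc"
  [0..9]={S}  "cabbccbbcc"

S ∈ T[0,9] ⇒ YES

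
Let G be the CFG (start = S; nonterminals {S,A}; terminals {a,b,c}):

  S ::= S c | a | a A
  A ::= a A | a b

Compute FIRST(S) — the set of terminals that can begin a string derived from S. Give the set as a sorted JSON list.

FIRST sets, iterate to fixpoint:
round 1:
  A via A→a A: +{a}
  S via S→a: +{a}
  FIRST[S]={a}  FIRST[A]={a}
round 2: (stable)
  FIRST[S]={a}  FIRST[A]={a}

FIRST(S) = ["a"]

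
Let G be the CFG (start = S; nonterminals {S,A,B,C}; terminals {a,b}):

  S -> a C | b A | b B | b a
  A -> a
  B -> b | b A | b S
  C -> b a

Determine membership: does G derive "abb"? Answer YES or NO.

CNF form of G:
  S -> T0 A | T0 B | T0 T1 | T1 C
  A -> a
  B -> T0 A | T0 S | b
  C -> T0 T1
  T0 -> b
  T1 -> a

Fill CYK table bottom-up:
  cell(0,0) a: {A,T1}  orig:{A}
  cell(1,1) b: {B,T0}  orig:{B}
  cell(2,2) b: {B,T0}  orig:{B}
  cell(0,1) ab: ∅
  cell(1,2) bb: {S}
  cell(0,2) abb: ∅

S ∉ T[0,2] ⇒ NO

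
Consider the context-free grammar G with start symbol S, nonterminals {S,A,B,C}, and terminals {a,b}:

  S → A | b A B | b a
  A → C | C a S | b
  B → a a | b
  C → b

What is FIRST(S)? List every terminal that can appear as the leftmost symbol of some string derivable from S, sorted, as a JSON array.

FIRST sets, iterate to fixpoint:
round 1:
  A via A→b: +{b}
  B via B→a a: +{a}
  B via B→b: +{b}
  C via C→b: +{b}
  S via S→A: +{b}
  S: {b}  A: {b}  B: {a,b}  C: {b}
round 2: (no change)
  S: {b}  A: {b}  B: {a,b}  C: {b}

FIRST(S) = ["b"]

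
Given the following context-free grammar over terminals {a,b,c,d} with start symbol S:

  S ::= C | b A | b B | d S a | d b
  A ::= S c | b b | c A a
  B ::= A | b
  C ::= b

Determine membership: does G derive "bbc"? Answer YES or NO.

CNF form of G:
  S -> T1 A | T1 B | T3 T1 | T3 X6 | b
  A -> S T0 | T0 X4 | T1 T1
  B -> S T0 | T0 X5 | T1 T1 | b
  C -> b
  T0 -> c
  T1 -> b
  T2 -> a
  T3 -> d
  X4 -> A T2
  X5 -> A T2
  X6 -> S T2

Fill CYK table bottom-up:
  T[0,0] 'b' = {B,C,S,T1}  orig:{B,C,S}
  T[1,1] 'b' = {B,C,S,T1}  orig:{B,C,S}
  T[2,2] 'c' = {T0}  orig:{}
  T[0,1] 'bb' = {A,B,S}
  T[1,2] 'bc' = {A,B}
  T[0,2] 'bbc' = {A,B,S}

S ∈ T[0,2] ⇒ YES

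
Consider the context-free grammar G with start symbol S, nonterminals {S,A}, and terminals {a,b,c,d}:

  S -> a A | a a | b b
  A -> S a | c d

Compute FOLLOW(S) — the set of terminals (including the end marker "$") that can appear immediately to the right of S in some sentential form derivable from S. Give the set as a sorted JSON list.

Compute FIRST by fixpoint:
pass 1:
  A via A→c d: +{c}
  S via S→a A: +{a}
  S via S→b b: +{b}
  FIRST[S]={a,b}  FIRST[A]={c}
pass 2:
  A via A→S a: +{a,b}
  FIRST[S]={a,b}  FIRST[A]={a,b,c}
pass 3: — fixpoint
  FIRST[S]={a,b}  FIRST[A]={a,b,c}

Compute FOLLOW by fixpoint:
seed FOLLOW(S) with $
round 1:
  A→S a: FOLLOW(S) ⊇ FIRST(a) = {a}; new: +{a}
  S→a A: FOLLOW(A) ⊇ FOLLOW(S) ⊇ {$,a}; new: +{$,a}
  FOLLOW[S]={$,a}  FOLLOW[A]={$,a}
round 2: — fixpoint
  FOLLOW[S]={$,a}  FOLLOW[A]={$,a}

FOLLOW(S) = ["$", "a"]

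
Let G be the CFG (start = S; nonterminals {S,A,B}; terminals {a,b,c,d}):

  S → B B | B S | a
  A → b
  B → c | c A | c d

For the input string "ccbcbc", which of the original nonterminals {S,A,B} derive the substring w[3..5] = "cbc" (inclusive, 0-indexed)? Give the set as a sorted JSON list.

CNF form of G:
  S -> B B | B S | a
  A -> b
  B -> T0 A | T0 T1 | c
  T0 -> c
  T1 -> d

CYK table (by increasing span), restricted to cells inside w[3..5]:
  T[3,3] 'c' = {B,T0}  orig:{B}
  T[4,4] 'b' = {A}
  T[5,5] 'c' = {B,T0}  orig:{B}
  T[3,4] 'cb' = {B}
  T[4,5] 'bc' = ∅
  T[3,5] 'cbc' = {S}

Original NTs in T[3,5] deriving "cbc": ["S"]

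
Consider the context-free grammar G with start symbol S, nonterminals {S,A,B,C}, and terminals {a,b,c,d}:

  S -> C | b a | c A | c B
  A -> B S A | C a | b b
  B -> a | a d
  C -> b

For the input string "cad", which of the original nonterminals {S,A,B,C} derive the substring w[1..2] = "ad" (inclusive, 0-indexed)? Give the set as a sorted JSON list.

Convert to CNF:
  S -> T1 T0 | T3 A | T3 B | b
  A -> B X4 | C T0 | T1 T1
  B -> T0 T2 | a
  C -> b
  T0 -> a
  T1 -> b
  T2 -> d
  T3 -> c
  X4 -> S A

CYK table (by increasing span) — only the sub-triangle for w[1..2]:
  [1..1]={B,T0}  "a"  orig:{B}
  [2..2]={T2}  "d"  orig:{}
  [1..2]={B}  "ad"

Original NTs in T[1,2] deriving "ad": ["B"]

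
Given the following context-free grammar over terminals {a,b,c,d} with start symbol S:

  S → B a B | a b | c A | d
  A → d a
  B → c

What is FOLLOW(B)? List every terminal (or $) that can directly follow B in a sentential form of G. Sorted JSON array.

FIRST sets, iterate to fixpoint:
iter 1:
  A via A→d a: +{d}
  B via B→c: +{c}
  S via S→B a B: +{c}
  S via S→a b: +{a}
  S via S→d: +{d}
  FIRST(S)={a,c,d}  FIRST(A)={d}  FIRST(B)={c}
iter 2: (no change)
  FIRST(S)={a,c,d}  FIRST(A)={d}  FIRST(B)={c}

FOLLOW iteration:
seed FOLLOW(S) with $
pass 1:
  S→B a B: FOLLOW(B) ⊇ FIRST(a) = {a}; new: +{a}
  S→B a B: FOLLOW(B) ⊇ FOLLOW(S) ⊇ {$}; new: +{$}
  S→c A: FOLLOW(A) ⊇ FOLLOW(S) ⊇ {$}; new: +{$}
  S: {$}  A: {$}  B: {$,a}
pass 2: (no change)
  S: {$}  A: {$}  B: {$,a}

FOLLOW(B) = ["$", "a"]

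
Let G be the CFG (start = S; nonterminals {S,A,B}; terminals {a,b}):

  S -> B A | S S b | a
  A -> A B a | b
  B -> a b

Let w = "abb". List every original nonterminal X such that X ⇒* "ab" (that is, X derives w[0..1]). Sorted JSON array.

Convert to CNF:
  S -> B A | S X3 | a
  A -> A X2 | b
  B -> T0 T1
  T0 -> a
  T1 -> b
  X2 -> B T0
  X3 -> S T1

CYK fill (cells [i..j] with 0 ≤ i ≤ j ≤ 1 only):
  [0..0]={S,T0}  "a"  orig:{S}
  [1..1]={A,T1}  "b"  orig:{A}
  [0..1]={B,X3}  "ab"  orig:{B}

Original NTs in T[0,1] deriving "ab": ["B"]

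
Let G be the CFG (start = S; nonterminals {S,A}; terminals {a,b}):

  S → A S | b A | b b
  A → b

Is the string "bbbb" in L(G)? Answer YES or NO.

CNF form of G:
  S -> A S | T0 A | T0 T0
  A -> b
  T0 -> b

CYK table (by increasing span):
  cell(0,0) b: {A,T0}  orig:{A}
  cell(1,1) b: {A,T0}  orig:{A}
  cell(2,2) b: {A,T0}  orig:{A}
  cell(3,3) b: {A,T0}  orig:{A}
  cell(0,1) bb: {S}
  cell(1,2) bb: {S}
  cell(2,3) bb: {S}
  cell(0,2) bbb: {S}
  cell(1,3) bbb: {S}
  cell(0,3) bbbb: {S}

S ∈ T[0,3] ⇒ YES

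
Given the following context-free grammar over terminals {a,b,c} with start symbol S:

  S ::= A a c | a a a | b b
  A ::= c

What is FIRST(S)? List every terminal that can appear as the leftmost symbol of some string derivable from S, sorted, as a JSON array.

Compute FIRST by fixpoint:
[1]
  A via A→c: +{c}
  S via S→A a c: +{c}
  S via S→a a a: +{a}
  S via S→b b: +{b}
  S: {a,b,c}  A: {c}
[2] (stable)
  S: {a,b,c}  A: {c}

FIRST(S) = ["a", "b", "c"]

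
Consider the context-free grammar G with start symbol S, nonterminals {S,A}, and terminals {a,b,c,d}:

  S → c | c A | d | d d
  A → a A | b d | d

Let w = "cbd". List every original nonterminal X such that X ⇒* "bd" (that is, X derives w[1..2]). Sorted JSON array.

Convert to CNF:
  S -> T2 T2 | T3 A | c | d
  A -> T0 A | T1 T2 | d
  T0 -> a
  T1 -> b
  T2 -> d
  T3 -> c

CYK table (by increasing span), restricted to cells inside w[1..2]:
  cell(1,1) b: {T1}  orig:{}
  cell(2,2) d: {A,S,T2}  orig:{A,S}
  cell(1,2) bd: {A}

Original NTs in T[1,2] deriving "bd": ["A"]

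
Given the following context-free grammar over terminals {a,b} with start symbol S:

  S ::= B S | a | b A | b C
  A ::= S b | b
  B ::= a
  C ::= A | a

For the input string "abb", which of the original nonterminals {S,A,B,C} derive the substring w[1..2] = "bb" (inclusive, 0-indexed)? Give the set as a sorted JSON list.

CNF form of G:
  S -> B S | T0 A | T0 C | a
  A -> S T0 | b
  B -> a
  C -> S T0 | a | b
  T0 -> b

CYK table (by increasing span) — only the sub-triangle for w[1..2]:
  cell(1,1) b: {A,C,T0}  orig:{A,C}
  cell(2,2) b: {A,C,T0}  orig:{A,C}
  cell(1,2) bb: {S}

Original NTs in T[1,2] deriving "bb": ["S"]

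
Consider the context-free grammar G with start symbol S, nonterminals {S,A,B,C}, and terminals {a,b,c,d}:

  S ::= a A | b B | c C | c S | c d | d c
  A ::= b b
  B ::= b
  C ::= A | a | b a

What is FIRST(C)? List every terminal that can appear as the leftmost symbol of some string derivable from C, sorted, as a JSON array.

FIRST iteration:
iter 1:
  A via A→b b: +{b}
  B via B→b: +{b}
  C via C→A: +{b}
  C via C→a: +{a}
  S via S→a A: +{a}
  S via S→b B: +{b}
  S via S→c C: +{c}
  S via S→d c: +{d}
  FIRST[S]={a,b,c,d}  FIRST[A]={b}  FIRST[B]={b}  FIRST[C]={a,b}
iter 2: (stable)
  FIRST[S]={a,b,c,d}  FIRST[A]={b}  FIRST[B]={b}  FIRST[C]={a,b}

FIRST(C) = ["a", "b"]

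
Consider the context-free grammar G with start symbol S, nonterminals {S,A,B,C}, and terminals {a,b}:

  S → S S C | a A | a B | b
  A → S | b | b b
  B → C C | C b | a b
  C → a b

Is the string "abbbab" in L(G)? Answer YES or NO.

Convert to CNF:
  S -> S X3 | T0 A | T0 B | b
  A -> S X2 | T0 A | T0 B | T1 T1 | b
  B -> C C | C T1 | T0 T1
  C -> T0 T1
  T0 -> a
  T1 -> b
  X2 -> S C
  X3 -> S C

CYK table (by increasing span):
  [0..0]={T0}  "a"  orig:{}
  [1..1]={A,S,T1}  "b"  orig:{A,S}
  [2..2]={A,S,T1}  "b"  orig:{A,S}
  [3..3]={A,S,T1}  "b"  orig:{A,S}
  [4..4]={T0}  "a"  orig:{}
  [5..5]={A,S,T1}  "b"  orig:{A,S}
  [0..1]={A,B,C,S}  "ab"
  [1..2]={A}  "bb"
  [2..3]={A}  "bb"
  [3..4]=∅  "ba"
  [4..5]={A,B,C,S}  "ab"
  [0..2]={A,B,S}  "abb"
  [1..3]=∅  "bbb"
  [2..4]=∅  "bba"
  [3..5]={X2,X3}  "bab"  orig:{}
  [0..3]=∅  "abbb"
  [1..4]=∅  "bbba"
  [2..5]={A,S}  "bbab"
  [0..4]=∅  "abbba"
  [1..5]=∅  "bbbab"
  [0..5]={A,S}  "abbbab"

S ∈ T[0,5] ⇒ YES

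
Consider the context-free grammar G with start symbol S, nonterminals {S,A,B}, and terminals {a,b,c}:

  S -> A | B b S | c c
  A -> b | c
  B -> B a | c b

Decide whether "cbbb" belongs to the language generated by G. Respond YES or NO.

Convert to CNF:
  S -> B X3 | T1 T1 | b | c
  A -> b | c
  B -> B T0 | T1 T2
  T0 -> a
  T1 -> c
  T2 -> b
  X3 -> T2 S

CYK fill:
  cell(0,0) c: {A,S,T1}  orig:{A,S}
  cell(1,1) b: {A,S,T2}  orig:{A,S}
  cell(2,2) b: {A,S,T2}  orig:{A,S}
  cell(3,3) b: {A,S,T2}  orig:{A,S}
  cell(0,1) cb: {B}
  cell(1,2) bb: {X3}  orig:{}
  cell(2,3) bb: {X3}  orig:{}
  cell(0,2) cbb: ∅
  cell(1,3) bbb: ∅
  cell(0,3) cbbb: {S}

S ∈ T[0,3] ⇒ YES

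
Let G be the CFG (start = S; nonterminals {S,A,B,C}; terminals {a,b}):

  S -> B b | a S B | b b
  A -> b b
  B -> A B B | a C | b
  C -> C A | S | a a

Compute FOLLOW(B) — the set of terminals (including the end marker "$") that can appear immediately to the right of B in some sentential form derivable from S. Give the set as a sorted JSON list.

Compute FIRST by fixpoint:
pass 1:
  A via A→b b: +{b}
  B via B→A B B: +{b}
  B via B→a C: +{a}
  C via C→a a: +{a}
  S via S→B b: +{a,b}
  FIRST(S)={a,b}  FIRST(A)={b}  FIRST(B)={a,b}  FIRST(C)={a}
pass 2:
  C via C→S: +{b}
  FIRST(S)={a,b}  FIRST(A)={b}  FIRST(B)={a,b}  FIRST(C)={a,b}
pass 3: — fixpoint
  FIRST(S)={a,b}  FIRST(A)={b}  FIRST(B)={a,b}  FIRST(C)={a,b}

Compute FOLLOW by fixpoint:
FOLLOW(S) := {$}
round 1:
  B→A B B: FOLLOW(A) ⊇ FIRST(B) = {a,b}; new: +{a,b}
  B→A B B: FOLLOW(B) ⊇ FIRST(B) = {a,b}; new: +{a,b}
  B→a C: FOLLOW(C) ⊇ FOLLOW(B) ⊇ {a,b}; new: +{a,b}
  C→S: FOLLOW(S) ⊇ FOLLOW(C) ⊇ {a,b}; new: +{a,b}
  S→a S B: FOLLOW(B) ⊇ FOLLOW(S) ⊇ {$,a,b}; new: +{$}
  FOLLOW(S)={$,a,b}  FOLLOW(A)={a,b}  FOLLOW(B)={$,a,b}  FOLLOW(C)={a,b}
round 2:
  B→a C: FOLLOW(C) ⊇ FOLLOW(B) ⊇ {$,a,b}; new: +{$}
  C→C A: FOLLOW(A) ⊇ FOLLOW(C) ⊇ {$,a,b}; new: +{$}
  FOLLOW(S)={$,a,b}  FOLLOW(A)={$,a,b}  FOLLOW(B)={$,a,b}  FOLLOW(C)={$,a,b}
round 3: (no change)
  FOLLOW(S)={$,a,b}  FOLLOW(A)={$,a,b}  FOLLOW(B)={$,a,b}  FOLLOW(C)={$,a,b}

FOLLOW(B) = ["$", "a", "b"]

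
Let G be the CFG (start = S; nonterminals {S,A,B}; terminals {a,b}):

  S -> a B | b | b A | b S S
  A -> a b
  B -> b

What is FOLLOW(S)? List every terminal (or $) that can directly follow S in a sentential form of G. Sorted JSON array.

FIRST iteration:
[1]
  A via A→a b: +{a}
  B via B→b: +{b}
  S via S→a B: +{a}
  S via S→b: +{b}
  FIRST[S]={a,b}  FIRST[A]={a}  FIRST[B]={b}
[2] (no change)
  FIRST[S]={a,b}  FIRST[A]={a}  FIRST[B]={b}

FOLLOW iteration:
FOLLOW(S) := {$}
pass 1:
  S→a B: FOLLOW(B) ⊇ FOLLOW(S) ⊇ {$}; new: +{$}
  S→b A: FOLLOW(A) ⊇ FOLLOW(S) ⊇ {$}; new: +{$}
  S→b S S: FOLLOW(S) ⊇ FIRST(S) = {a,b}; new: +{a,b}
  FOLLOW(S)={$,a,b}  FOLLOW(A)={$}  FOLLOW(B)={$}
pass 2:
  S→a B: FOLLOW(B) ⊇ FOLLOW(S) ⊇ {$,a,b}; new: +{a,b}
  S→b A: FOLLOW(A) ⊇ FOLLOW(S) ⊇ {$,a,b}; new: +{a,b}
  FOLLOW(S)={$,a,b}  FOLLOW(A)={$,a,b}  FOLLOW(B)={$,a,b}
pass 3: — fixpoint
  FOLLOW(S)={$,a,b}  FOLLOW(A)={$,a,b}  FOLLOW(B)={$,a,b}

FOLLOW(S) = ["$", "a", "b"]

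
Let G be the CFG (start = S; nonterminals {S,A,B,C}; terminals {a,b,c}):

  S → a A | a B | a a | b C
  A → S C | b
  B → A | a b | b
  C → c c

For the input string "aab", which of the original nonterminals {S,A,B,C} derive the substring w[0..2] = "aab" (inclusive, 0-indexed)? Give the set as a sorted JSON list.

CNF form of G:
  S -> T0 A | T0 B | T0 T0 | T1 C
  A -> S C | b
  B -> S C | T0 T1 | b
  C -> T2 T2
  T0 -> a
  T1 -> b
  T2 -> c

Fill CYK table bottom-up — only the sub-triangle for w[0..2]:
  cell(0,0) a: {T0}  orig:{}
  cell(1,1) a: {T0}  orig:{}
  cell(2,2) b: {A,B,T1}  orig:{A,B}
  cell(0,1) aa: {S}
  cell(1,2) ab: {B,S}
  cell(0,2) aab: {S}

Original NTs in T[0,2] deriving "aab": ["S"]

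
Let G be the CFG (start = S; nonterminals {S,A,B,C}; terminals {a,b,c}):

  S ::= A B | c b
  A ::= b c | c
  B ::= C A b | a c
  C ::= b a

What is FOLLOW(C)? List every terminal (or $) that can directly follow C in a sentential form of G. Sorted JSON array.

FIRST sets, iterate to fixpoint:
[1]
  A via A→b c: +{b}
  A via A→c: +{c}
  B via B→a c: +{a}
  C via C→b a: +{b}
  S via S→A B: +{b,c}
  FIRST[S]={b,c}  FIRST[A]={b,c}  FIRST[B]={a}  FIRST[C]={b}
[2]
  B via B→C A b: +{b}
  FIRST[S]={b,c}  FIRST[A]={b,c}  FIRST[B]={a,b}  FIRST[C]={b}
[3] (stable)
  FIRST[S]={b,c}  FIRST[A]={b,c}  FIRST[B]={a,b}  FIRST[C]={b}

Compute FOLLOW by fixpoint:
FOLLOW(S) := {$}
[1]
  B→C A b: FOLLOW(C) ⊇ FIRST(A) = {b,c}; new: +{b,c}
  B→C A b: FOLLOW(A) ⊇ FIRST(b) = {b}; new: +{b}
  S→A B: FOLLOW(A) ⊇ FIRST(B) = {a,b}; new: +{a}
  S→A B: FOLLOW(B) ⊇ FOLLOW(S) ⊇ {$}; new: +{$}
  S: {$}  A: {a,b}  B: {$}  C: {b,c}
[2] done
  S: {$}  A: {a,b}  B: {$}  C: {b,c}

FOLLOW(C) = ["b", "c"]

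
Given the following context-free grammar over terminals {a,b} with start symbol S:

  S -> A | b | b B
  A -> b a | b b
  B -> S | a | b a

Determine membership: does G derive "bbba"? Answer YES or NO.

CNF form of G:
  S -> T0 B | T0 T0 | T0 T1 | b
  A -> T0 T0 | T0 T1
  B -> T0 B | T0 T0 | T0 T1 | a | b
  T0 -> b
  T1 -> a

CYK table (by increasing span):
  cell(0,0) b: {B,S,T0}  orig:{B,S}
  cell(1,1) b: {B,S,T0}  orig:{B,S}
  cell(2,2) b: {B,S,T0}  orig:{B,S}
  cell(3,3) a: {B,T1}  orig:{B}
  cell(0,1) bb: {A,B,S}
  cell(1,2) bb: {A,B,S}
  cell(2,3) ba: {A,B,S}
  cell(0,2) bbb: {B,S}
  cell(1,3) bba: {B,S}
  cell(0,3) bbba: {B,S}

S ∈ T[0,3] ⇒ YES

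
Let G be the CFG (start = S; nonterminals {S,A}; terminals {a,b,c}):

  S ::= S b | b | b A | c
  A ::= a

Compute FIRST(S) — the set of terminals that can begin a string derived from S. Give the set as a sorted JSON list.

Compute FIRST by fixpoint:
[1]
  A via A→a: +{a}
  S via S→b: +{b}
  S via S→c: +{c}
  S: {b,c}  A: {a}
[2] done
  S: {b,c}  A: {a}

FIRST(S) = ["b", "c"]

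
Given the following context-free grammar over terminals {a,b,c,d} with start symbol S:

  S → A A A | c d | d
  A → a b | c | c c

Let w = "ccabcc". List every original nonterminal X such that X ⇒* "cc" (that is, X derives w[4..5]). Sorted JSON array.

Convert to CNF:
  S -> A X4 | T2 T3 | d
  A -> T0 T1 | T2 T2 | c
  T0 -> a
  T1 -> b
  T2 -> c
  T3 -> d
  X4 -> A A

Fill CYK table bottom-up (cells [i..j] with 4 ≤ i ≤ j ≤ 5 only):
  cell(4,4) c: {A,T2}  orig:{A}
  cell(5,5) c: {A,T2}  orig:{A}
  cell(4,5) cc: {A,X4}  orig:{A}

Original NTs in T[4,5] deriving "cc": ["A"]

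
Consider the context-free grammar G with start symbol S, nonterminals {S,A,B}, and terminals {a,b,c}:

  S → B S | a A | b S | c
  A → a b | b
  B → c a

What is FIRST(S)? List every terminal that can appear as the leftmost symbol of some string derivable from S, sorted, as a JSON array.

FIRST iteration:
pass 1:
  A via A→a b: +{a}
  A via A→b: +{b}
  B via B→c a: +{c}
  S via S→B S: +{c}
  S via S→a A: +{a}
  S via S→b S: +{b}
  S: {a,b,c}  A: {a,b}  B: {c}
pass 2: — fixpoint
  S: {a,b,c}  A: {a,b}  B: {c}

FIRST(S) = ["a", "b", "c"]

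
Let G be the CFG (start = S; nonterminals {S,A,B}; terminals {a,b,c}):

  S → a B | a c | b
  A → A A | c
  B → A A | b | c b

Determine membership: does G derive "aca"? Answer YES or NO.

Convert to CNF:
  S -> T2 B | T2 T0 | b
  A -> A A | c
  B -> A A | T0 T1 | b
  T0 -> c
  T1 -> b
  T2 -> a

Fill CYK table bottom-up:
  [0..0]={T2}  "a"  orig:{}
  [1..1]={A,T0}  "c"  orig:{A}
  [2..2]={T2}  "a"  orig:{}
  [0..1]={S}  "ac"
  [1..2]=∅  "ca"
  [0..2]=∅  "aca"

S ∉ T[0,2] ⇒ NO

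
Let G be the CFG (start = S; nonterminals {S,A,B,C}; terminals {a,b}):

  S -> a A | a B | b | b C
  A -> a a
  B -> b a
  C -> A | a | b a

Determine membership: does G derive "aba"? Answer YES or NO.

Convert to CNF:
  S -> T0 A | T0 B | T1 C | b
  A -> T0 T0
  B -> T1 T0
  C -> T0 T0 | T1 T0 | a
  T0 -> a
  T1 -> b

Fill CYK table bottom-up:
  cell(0,0) a: {C,T0}  orig:{C}
  cell(1,1) b: {S,T1}  orig:{S}
  cell(2,2) a: {C,T0}  orig:{C}
  cell(0,1) ab: ∅
  cell(1,2) ba: {B,C,S}
  cell(0,2) aba: {S}

S ∈ T[0,2] ⇒ YES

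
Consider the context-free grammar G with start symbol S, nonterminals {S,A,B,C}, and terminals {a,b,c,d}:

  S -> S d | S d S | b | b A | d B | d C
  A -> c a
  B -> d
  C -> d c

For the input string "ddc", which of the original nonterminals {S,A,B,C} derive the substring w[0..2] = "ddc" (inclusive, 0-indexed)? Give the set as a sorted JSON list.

CNF form of G:
  S -> S T2 | S X4 | T2 B | T2 C | T3 A | b
  A -> T0 T1
  B -> d
  C -> T2 T0
  T0 -> c
  T1 -> a
  T2 -> d
  T3 -> b
  X4 -> T2 S

CYK table (by increasing span) — only the sub-triangle for w[0..2]:
  T[0,0] 'd' = {B,T2}  orig:{B}
  T[1,1] 'd' = {B,T2}  orig:{B}
  T[2,2] 'c' = {T0}  orig:{}
  T[0,1] 'dd' = {S}
  T[1,2] 'dc' = {C}
  T[0,2] 'ddc' = {S}

Original NTs in T[0,2] deriving "ddc": ["S"]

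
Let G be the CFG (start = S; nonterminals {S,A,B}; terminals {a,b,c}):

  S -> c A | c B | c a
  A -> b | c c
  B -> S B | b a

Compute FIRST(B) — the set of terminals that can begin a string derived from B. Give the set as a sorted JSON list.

FIRST iteration:
[1]
  A via A→b: +{b}
  A via A→c c: +{c}
  B via B→b a: +{b}
  S via S→c A: +{c}
  FIRST[S]={c}  FIRST[A]={b,c}  FIRST[B]={b}
[2]
  B via B→S B: +{c}
  FIRST[S]={c}  FIRST[A]={b,c}  FIRST[B]={b,c}
[3] done
  FIRST[S]={c}  FIRST[A]={b,c}  FIRST[B]={b,c}

FIRST(B) = ["b", "c"]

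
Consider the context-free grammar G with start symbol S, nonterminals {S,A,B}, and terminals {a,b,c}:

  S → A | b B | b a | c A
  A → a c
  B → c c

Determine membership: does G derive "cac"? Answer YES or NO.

CNF form of G:
  S -> T0 T1 | T1 A | T2 B | T2 T0
  A -> T0 T1
  B -> T1 T1
  T0 -> a
  T1 -> c
  T2 -> b

Fill CYK table bottom-up:
  [0..0]={T1}  "c"  orig:{}
  [1..1]={T0}  "a"  orig:{}
  [2..2]={T1}  "c"  orig:{}
  [0..1]=∅  "ca"
  [1..2]={A,S}  "ac"
  [0..2]={S}  "cac"

S ∈ T[0,2] ⇒ YES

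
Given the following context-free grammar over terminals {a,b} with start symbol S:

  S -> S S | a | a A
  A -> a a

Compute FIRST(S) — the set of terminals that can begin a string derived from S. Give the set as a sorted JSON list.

Compute FIRST by fixpoint:
iter 1:
  A via A→a a: +{a}
  S via S→a: +{a}
  S: {a}  A: {a}
iter 2: (no change)
  S: {a}  A: {a}

FIRST(S) = ["a"]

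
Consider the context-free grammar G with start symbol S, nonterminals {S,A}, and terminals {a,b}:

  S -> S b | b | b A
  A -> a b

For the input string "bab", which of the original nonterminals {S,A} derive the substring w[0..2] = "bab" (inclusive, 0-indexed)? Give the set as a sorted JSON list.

Convert to CNF:
  S -> S T1 | T1 A | b
  A -> T0 T1
  T0 -> a
  T1 -> b

CYK table (by increasing span) (cells [i..j] with 0 ≤ i ≤ j ≤ 2 only):
  [0..0]={S,T1}  "b"  orig:{S}
  [1..1]={T0}  "a"  orig:{}
  [2..2]={S,T1}  "b"  orig:{S}
  [0..1]=∅  "ba"
  [1..2]={A}  "ab"
  [0..2]={S}  "bab"

Original NTs in T[0,2] deriving "bab": ["S"]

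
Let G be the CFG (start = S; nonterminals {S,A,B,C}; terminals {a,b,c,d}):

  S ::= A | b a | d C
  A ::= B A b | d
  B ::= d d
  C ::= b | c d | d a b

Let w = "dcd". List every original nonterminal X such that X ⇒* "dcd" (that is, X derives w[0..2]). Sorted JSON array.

CNF form of G:
  S -> B X6 | T0 T3 | T1 C | d
  A -> B X4 | d
  B -> T1 T1
  C -> T1 X5 | T2 T1 | b
  T0 -> b
  T1 -> d
  T2 -> c
  T3 -> a
  X4 -> A T0
  X5 -> T3 T0
  X6 -> A T0

CYK table (by increasing span), restricted to cells inside w[0..2]:
  T[0,0] 'd' = {A,S,T1}  orig:{A,S}
  T[1,1] 'c' = {T2}  orig:{}
  T[2,2] 'd' = {A,S,T1}  orig:{A,S}
  T[0,1] 'dc' = ∅
  T[1,2] 'cd' = {C}
  T[0,2] 'dcd' = {S}

Original NTs in T[0,2] deriving "dcd": ["S"]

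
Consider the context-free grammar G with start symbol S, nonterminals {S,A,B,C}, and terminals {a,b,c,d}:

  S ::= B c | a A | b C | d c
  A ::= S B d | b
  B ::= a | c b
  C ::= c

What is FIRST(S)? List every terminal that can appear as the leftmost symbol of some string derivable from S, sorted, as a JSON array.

Compute FIRST by fixpoint:
pass 1:
  A via A→b: +{b}
  B via B→a: +{a}
  B via B→c b: +{c}
  C via C→c: +{c}
  S via S→B c: +{a,c}
  S via S→b C: +{b}
  S via S→d c: +{d}
  FIRST(S)={a,b,c,d}  FIRST(A)={b}  FIRST(B)={a,c}  FIRST(C)={c}
pass 2:
  A via A→S B d: +{a,c,d}
  FIRST(S)={a,b,c,d}  FIRST(A)={a,b,c,d}  FIRST(B)={a,c}  FIRST(C)={c}
pass 3: (no change)
  FIRST(S)={a,b,c,d}  FIRST(A)={a,b,c,d}  FIRST(B)={a,c}  FIRST(C)={c}

FIRST(S) = ["a", "b", "c", "d"]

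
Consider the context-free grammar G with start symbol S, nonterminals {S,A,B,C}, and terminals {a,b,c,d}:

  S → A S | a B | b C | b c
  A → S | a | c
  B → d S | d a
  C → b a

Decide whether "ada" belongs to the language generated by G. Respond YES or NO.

Convert to CNF:
  S -> A S | T0 B | T1 C | T1 T2
  A -> A S | T0 B | T1 C | T1 T2 | a | c
  B -> T3 S | T3 T0
  C -> T1 T0
  T0 -> a
  T1 -> b
  T2 -> c
  T3 -> d

Fill CYK table bottom-up:
  T[0,0] 'a' = {A,T0}  orig:{A}
  T[1,1] 'd' = {T3}  orig:{}
  T[2,2] 'a' = {A,T0}  orig:{A}
  T[0,1] 'ad' = ∅
  T[1,2] 'da' = {B}
  T[0,2] 'ada' = {A,S}

S ∈ T[0,2] ⇒ YES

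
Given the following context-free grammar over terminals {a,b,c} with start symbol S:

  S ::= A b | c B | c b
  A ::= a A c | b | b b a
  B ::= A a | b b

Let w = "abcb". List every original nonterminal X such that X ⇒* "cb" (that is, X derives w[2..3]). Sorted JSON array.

Convert to CNF:
  S -> A T2 | T1 B | T1 T2
  A -> T0 X3 | T2 X4 | b
  B -> A T0 | T2 T2
  T0 -> a
  T1 -> c
  T2 -> b
  X3 -> A T1
  X4 -> T2 T0

CYK table (by increasing span) — only the sub-triangle for w[2..3]:
  T[2,2] 'c' = {T1}  orig:{}
  T[3,3] 'b' = {A,T2}  orig:{A}
  T[2,3] 'cb' = {S}

Original NTs in T[2,3] deriving "cb": ["S"]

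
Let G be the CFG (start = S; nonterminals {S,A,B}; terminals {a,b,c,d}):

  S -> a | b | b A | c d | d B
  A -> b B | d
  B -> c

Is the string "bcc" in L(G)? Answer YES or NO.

CNF form of G:
  S -> T0 A | T1 T2 | T2 B | a | b
  A -> T0 B | d
  B -> c
  T0 -> b
  T1 -> c
  T2 -> d

CYK fill:
  [0..0]={S,T0}  "b"  orig:{S}
  [1..1]={B,T1}  "c"  orig:{B}
  [2..2]={B,T1}  "c"  orig:{B}
  [0..1]={A}  "bc"
  [1..2]=∅  "cc"
  [0..2]=∅  "bcc"

S ∉ T[0,2] ⇒ NO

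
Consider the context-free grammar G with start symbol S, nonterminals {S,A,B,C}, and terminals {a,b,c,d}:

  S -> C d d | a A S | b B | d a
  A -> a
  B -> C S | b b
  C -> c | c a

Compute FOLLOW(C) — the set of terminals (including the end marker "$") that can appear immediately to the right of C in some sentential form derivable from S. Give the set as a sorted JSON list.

FIRST iteration:
iter 1:
  A via A→a: +{a}
  B via B→b b: +{b}
  C via C→c: +{c}
  S via S→C d d: +{c}
  S via S→a A S: +{a}
  S via S→b B: +{b}
  S via S→d a: +{d}
  FIRST[S]={a,b,c,d}  FIRST[A]={a}  FIRST[B]={b}  FIRST[C]={c}
iter 2:
  B via B→C S: +{c}
  FIRST[S]={a,b,c,d}  FIRST[A]={a}  FIRST[B]={b,c}  FIRST[C]={c}
iter 3: (no change)
  FIRST[S]={a,b,c,d}  FIRST[A]={a}  FIRST[B]={b,c}  FIRST[C]={c}

Compute FOLLOW by fixpoint:
seed FOLLOW(S) with $
pass 1:
  B→C S: FOLLOW(C) ⊇ FIRST(S) = {a,b,c,d}; new: +{a,b,c,d}
  S→a A S: FOLLOW(A) ⊇ FIRST(S) = {a,b,c,d}; new: +{a,b,c,d}
  S→b B: FOLLOW(B) ⊇ FOLLOW(S) ⊇ {$}; new: +{$}
  S: {$}  A: {a,b,c,d}  B: {$}  C: {a,b,c,d}
pass 2: — fixpoint
  S: {$}  A: {a,b,c,d}  B: {$}  C: {a,b,c,d}

FOLLOW(C) = ["a", "b", "c", "d"]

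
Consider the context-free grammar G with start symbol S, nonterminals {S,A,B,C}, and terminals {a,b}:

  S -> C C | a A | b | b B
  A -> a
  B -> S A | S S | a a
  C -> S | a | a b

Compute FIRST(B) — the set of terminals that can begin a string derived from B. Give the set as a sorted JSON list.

FIRST sets, iterate to fixpoint:
[1]
  A via A→a: +{a}
  B via B→a a: +{a}
  C via C→a: +{a}
  S via S→C C: +{a}
  S via S→b: +{b}
  S: {a,b}  A: {a}  B: {a}  C: {a}
[2]
  B via B→S A: +{b}
  C via C→S: +{b}
  S: {a,b}  A: {a}  B: {a,b}  C: {a,b}
[3] — fixpoint
  S: {a,b}  A: {a}  B: {a,b}  C: {a,b}

FIRST(B) = ["a", "b"]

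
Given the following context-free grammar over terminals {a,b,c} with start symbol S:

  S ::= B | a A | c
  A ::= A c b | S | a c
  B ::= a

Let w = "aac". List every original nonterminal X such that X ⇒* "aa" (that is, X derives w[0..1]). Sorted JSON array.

Convert to CNF:
  S -> T2 A | a | c
  A -> A X3 | T2 A | T2 T0 | a | c
  B -> a
  T0 -> c
  T1 -> b
  T2 -> a
  X3 -> T0 T1

CYK fill, restricted to cells inside w[0..1]:
  T[0,0] 'a' = {A,B,S,T2}  orig:{A,B,S}
  T[1,1] 'a' = {A,B,S,T2}  orig:{A,B,S}
  T[0,1] 'aa' = {A,S}

Original NTs in T[0,1] deriving "aa": ["A", "S"]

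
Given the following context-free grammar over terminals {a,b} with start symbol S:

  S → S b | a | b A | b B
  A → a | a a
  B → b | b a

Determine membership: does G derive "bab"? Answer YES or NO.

CNF form of G:
  S -> S T1 | T1 A | T1 B | a
  A -> T0 T0 | a
  B -> T1 T0 | b
  T0 -> a
  T1 -> b

CYK table (by increasing span):
  cell(0,0) b: {B,T1}  orig:{B}
  cell(1,1) a: {A,S,T0}  orig:{A,S}
  cell(2,2) b: {B,T1}  orig:{B}
  cell(0,1) ba: {B,S}
  cell(1,2) ab: {S}
  cell(0,2) bab: {S}

S ∈ T[0,2] ⇒ YES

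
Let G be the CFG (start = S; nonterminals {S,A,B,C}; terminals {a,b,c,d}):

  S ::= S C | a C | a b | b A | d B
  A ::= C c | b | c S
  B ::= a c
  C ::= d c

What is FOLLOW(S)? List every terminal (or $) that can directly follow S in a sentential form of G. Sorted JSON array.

FIRST iteration:
pass 1:
  A via A→b: +{b}
  A via A→c S: +{c}
  B via B→a c: +{a}
  C via C→d c: +{d}
  S via S→a C: +{a}
  S via S→b A: +{b}
  S via S→d B: +{d}
  FIRST(S)={a,b,d}  FIRST(A)={b,c}  FIRST(B)={a}  FIRST(C)={d}
pass 2:
  A via A→C c: +{d}
  FIRST(S)={a,b,d}  FIRST(A)={b,c,d}  FIRST(B)={a}  FIRST(C)={d}
pass 3: done
  FIRST(S)={a,b,d}  FIRST(A)={b,c,d}  FIRST(B)={a}  FIRST(C)={d}

FOLLOW iteration:
FOLLOW(S) := {$}
iter 1:
  A→C c: FOLLOW(C) ⊇ FIRST(c) = {c}; new: +{c}
  S→S C: FOLLOW(S) ⊇ FIRST(C) = {d}; new: +{d}
  S→S C: FOLLOW(C) ⊇ FOLLOW(S) ⊇ {$,d}; new: +{$,d}
  S→b A: FOLLOW(A) ⊇ FOLLOW(S) ⊇ {$,d}; new: +{$,d}
  S→d B: FOLLOW(B) ⊇ FOLLOW(S) ⊇ {$,d}; new: +{$,d}
  FOLLOW(S)={$,d}  FOLLOW(A)={$,d}  FOLLOW(B)={$,d}  FOLLOW(C)={$,c,d}
iter 2: done
  FOLLOW(S)={$,d}  FOLLOW(A)={$,d}  FOLLOW(B)={$,d}  FOLLOW(C)={$,c,d}

FOLLOW(S) = ["$", "d"]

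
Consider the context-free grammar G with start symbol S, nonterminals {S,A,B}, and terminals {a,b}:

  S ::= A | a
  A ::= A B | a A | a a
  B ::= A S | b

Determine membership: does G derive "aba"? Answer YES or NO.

CNF form of G:
  S -> A B | T0 A | T0 T0 | a
  A -> A B | T0 A | T0 T0
  B -> A S | b
  T0 -> a

CYK table (by increasing span):
  [0..0]={S,T0}  "a"  orig:{S}
  [1..1]={B}  "b"
  [2..2]={S,T0}  "a"  orig:{S}
  [0..1]=∅  "ab"
  [1..2]=∅  "ba"
  [0..2]=∅  "aba"

S ∉ T[0,2] ⇒ NO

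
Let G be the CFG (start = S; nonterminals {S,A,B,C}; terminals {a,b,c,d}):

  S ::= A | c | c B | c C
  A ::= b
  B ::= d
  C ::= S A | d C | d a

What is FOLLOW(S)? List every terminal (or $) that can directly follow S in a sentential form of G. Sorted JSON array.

Compute FIRST by fixpoint:
round 1:
  A via A→b: +{b}
  B via B→d: +{d}
  C via C→d C: +{d}
  S via S→A: +{b}
  S via S→c: +{c}
  S: {b,c}  A: {b}  B: {d}  C: {d}
round 2:
  C via C→S A: +{b,c}
  S: {b,c}  A: {b}  B: {d}  C: {b,c,d}
round 3: (stable)
  S: {b,c}  A: {b}  B: {d}  C: {b,c,d}

FOLLOW sets:
FOLLOW(S) := {$}
iter 1:
  C→S A: FOLLOW(S) ⊇ FIRST(A) = {b}; new: +{b}
  S→A: FOLLOW(A) ⊇ FOLLOW(S) ⊇ {$,b}; new: +{$,b}
  S→c B: FOLLOW(B) ⊇ FOLLOW(S) ⊇ {$,b}; new: +{$,b}
  S→c C: FOLLOW(C) ⊇ FOLLOW(S) ⊇ {$,b}; new: +{$,b}
  FOLLOW[S]={$,b}  FOLLOW[A]={$,b}  FOLLOW[B]={$,b}  FOLLOW[C]={$,b}
iter 2: (no change)
  FOLLOW[S]={$,b}  FOLLOW[A]={$,b}  FOLLOW[B]={$,b}  FOLLOW[C]={$,b}

FOLLOW(S) = ["$", "b"]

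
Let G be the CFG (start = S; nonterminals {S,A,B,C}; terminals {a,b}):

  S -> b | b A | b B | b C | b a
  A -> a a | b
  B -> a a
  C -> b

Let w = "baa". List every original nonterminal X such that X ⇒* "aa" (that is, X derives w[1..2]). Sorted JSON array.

Convert to CNF:
  S -> T1 A | T1 B | T1 C | T1 T0 | b
  A -> T0 T0 | b
  B -> T0 T0
  C -> b
  T0 -> a
  T1 -> b

CYK table (by increasing span), restricted to cells inside w[1..2]:
  T[1,1] 'a' = {T0}  orig:{}
  T[2,2] 'a' = {T0}  orig:{}
  T[1,2] 'aa' = {A,B}

Original NTs in T[1,2] deriving "aa": ["A", "B"]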